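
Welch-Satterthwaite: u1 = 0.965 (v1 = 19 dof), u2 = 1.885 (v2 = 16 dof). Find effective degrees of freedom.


uc = sqrt(u1^2 + u2^2) = sqrt(0.965^2 + 1.885^2) = 2.117652
v_eff = uc^4 / (u1^4/v1 + u2^4/v2)
= 2.117652^4 / (0.965^4/19 + 1.885^4/16)
= 20.110292 / 0.83472905
v_eff = 24.0920

24.0920


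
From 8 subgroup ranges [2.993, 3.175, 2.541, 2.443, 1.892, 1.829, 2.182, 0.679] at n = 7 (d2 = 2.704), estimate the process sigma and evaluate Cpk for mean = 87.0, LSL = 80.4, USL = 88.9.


R_bar = (2.993 + 3.175 + 2.541 + 2.443 + 1.892 + 1.829 + 2.182 + 0.679) / 8 = 2.21675
sigma = R_bar / d2 = 2.21675 / 2.704 = 0.81980399
Cp = (USL - LSL)/(6*sigma) = (88.9 - 80.4)/(6*0.81980399) = 1.7281
Cpu = (88.9 - 87.0)/(3*0.81980399) = 0.7725
Cpl = (87.0 - 80.4)/(3*0.81980399) = 2.6836
Cpk = min(Cpu, Cpl) = 0.7725

0.7725


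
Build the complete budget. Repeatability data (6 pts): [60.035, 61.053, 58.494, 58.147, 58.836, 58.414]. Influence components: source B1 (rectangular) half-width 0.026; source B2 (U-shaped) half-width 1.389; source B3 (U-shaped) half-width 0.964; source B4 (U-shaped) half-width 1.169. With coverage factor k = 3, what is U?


mean = (60.035 + 61.053 + 58.494 + 58.147 + 58.836 + 58.414) / 6 = 59.16316667
s = sqrt(sum((x - mean)^2)/(n-1)) = 1.1384402
u_A = s / sqrt(n) = 1.1384402 / sqrt(6) = 0.46476627
u_B1 = 0.026 / sqrt(3) = 0.015011107
u_B2 = 1.389 / sqrt(2) = 0.98217132
u_B3 = 0.964 / sqrt(2) = 0.68165094
u_B4 = 1.169 / sqrt(2) = 0.82660783
uc = sqrt(0.46476627^2 + 0.015011107^2 + 0.98217132^2 + 0.68165094^2 + 0.82660783^2) = 1.5260478
U = k * uc = 3 * 1.5260478
U = 4.5781

4.5781


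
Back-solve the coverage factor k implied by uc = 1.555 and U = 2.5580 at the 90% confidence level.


k = U / uc
k = 2.5580 / 1.555
k = 1.645

1.645


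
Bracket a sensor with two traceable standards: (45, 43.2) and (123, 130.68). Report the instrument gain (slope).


slope = (y2 - y1) / (x2 - x1)
= (130.68 - 43.2) / (123 - 45)
= 87.4800 / 78
= 1.1215

1.1215


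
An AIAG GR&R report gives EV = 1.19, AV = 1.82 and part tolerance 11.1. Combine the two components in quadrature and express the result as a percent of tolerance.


GRR = sqrt(EV^2 + AV^2) = sqrt(1.19^2 + 1.82^2) = 2.1745114
%GRR = GRR / tol * 100 = 2.1745114 / 11.1 * 100
%GRR = 19.5902

19.5902


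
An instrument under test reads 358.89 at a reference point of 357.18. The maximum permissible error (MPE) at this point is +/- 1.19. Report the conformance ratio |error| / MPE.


e = indication - reference = 358.89 - 357.18 = 1.7100
|e| = 1.7100
ratio = |e| / MPE = 1.7100 / 1.19
ratio = 1.4370

1.4370


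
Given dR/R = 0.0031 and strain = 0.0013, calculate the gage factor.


GF = (dR/R) / epsilon
= 0.0031 / 0.0013
= 2.3846

2.3846


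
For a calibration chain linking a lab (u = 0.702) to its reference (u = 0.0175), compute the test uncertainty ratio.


TUR = u_lab / u_ref
= 0.702 / 0.0175
= 40.1143

40.1143


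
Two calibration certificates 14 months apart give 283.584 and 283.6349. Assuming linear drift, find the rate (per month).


rate = (v2 - v1) / months
= (283.6349 - 283.584) / 14
= 0.0509 / 14
= 0.0036

0.0036


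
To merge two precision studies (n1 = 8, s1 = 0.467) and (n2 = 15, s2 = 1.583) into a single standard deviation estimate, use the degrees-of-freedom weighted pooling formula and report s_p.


s_p = sqrt(((n1-1)*s1^2 + (n2-1)*s2^2) / (n1+n2-2))
numerator = (8-1)*0.467^2 + (15-1)*1.583^2 = 1.526623 + 35.082446 = 36.609069
denominator = 8 + 15 - 2 = 21
s_p^2 = 36.609069 / 21 = 1.743289
s_p = sqrt(1.743289) = 1.3203

1.3203


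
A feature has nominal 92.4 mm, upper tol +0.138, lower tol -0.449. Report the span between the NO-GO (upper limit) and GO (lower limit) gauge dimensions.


GO = nominal - lower_tol (smallest hole = maximum material condition)
GO = 92.4 - 0.449 = 91.951
NO-GO = nominal + upper_tol (largest hole = least material condition)
NO-GO = 92.4 + 0.138 = 92.538
spread = NO-GO - GO = 92.538 - 91.951 = 0.5870

0.5870


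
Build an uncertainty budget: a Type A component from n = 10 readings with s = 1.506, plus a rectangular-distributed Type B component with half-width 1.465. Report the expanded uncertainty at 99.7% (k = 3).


u_A = s / sqrt(n) = 1.506 / sqrt(10) = 0.47623902
u_B = half_width / sqrt(3) = 1.465 / sqrt(3) = 0.84581814
uc = sqrt(u_A^2 + u_B^2) = sqrt(0.47623902^2 + 0.84581814^2) = 0.97067602
U = k * uc = 3 * 0.97067602
U = 2.9120

2.9120


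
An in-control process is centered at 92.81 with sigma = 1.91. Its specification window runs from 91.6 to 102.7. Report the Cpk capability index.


Cpu = (USL - mean) / (3*sigma) = (102.7 - 92.81) / (3*1.91) = 1.7260
Cpl = (mean - LSL) / (3*sigma) = (92.81 - 91.6) / (3*1.91) = 0.2112
Cpk = min(Cpu, Cpl) = 0.2112

0.2112


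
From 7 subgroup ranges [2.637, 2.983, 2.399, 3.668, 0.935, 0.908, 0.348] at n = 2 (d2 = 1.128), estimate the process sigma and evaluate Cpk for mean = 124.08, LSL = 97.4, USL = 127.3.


R_bar = (2.637 + 2.983 + 2.399 + 3.668 + 0.935 + 0.908 + 0.348) / 7 = 1.9825714
sigma = R_bar / d2 = 1.9825714 / 1.128 = 1.7575988
Cp = (USL - LSL)/(6*sigma) = (127.3 - 97.4)/(6*1.7575988) = 2.8353
Cpu = (127.3 - 124.08)/(3*1.7575988) = 0.6107
Cpl = (124.08 - 97.4)/(3*1.7575988) = 5.0599
Cpk = min(Cpu, Cpl) = 0.6107

0.6107


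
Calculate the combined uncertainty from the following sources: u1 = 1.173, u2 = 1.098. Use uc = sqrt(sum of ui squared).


uc = sqrt(1.173^2 + 1.098^2)
uc = sqrt(2.581533)
uc = 1.6067

1.6067


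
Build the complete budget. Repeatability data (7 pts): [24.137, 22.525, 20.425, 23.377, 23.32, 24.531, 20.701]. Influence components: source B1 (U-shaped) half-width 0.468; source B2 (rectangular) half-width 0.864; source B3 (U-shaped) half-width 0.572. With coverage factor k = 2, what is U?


mean = (24.137 + 22.525 + 20.425 + 23.377 + 23.32 + 24.531 + 20.701) / 7 = 22.71657143
s = sqrt(sum((x - mean)^2)/(n-1)) = 1.6052304
u_A = s / sqrt(n) = 1.6052304 / sqrt(7) = 0.60672006
u_B1 = 0.468 / sqrt(2) = 0.33092597
u_B2 = 0.864 / sqrt(3) = 0.49883063
u_B3 = 0.572 / sqrt(2) = 0.40446508
uc = sqrt(0.60672006^2 + 0.33092597^2 + 0.49883063^2 + 0.40446508^2) = 0.94342208
U = k * uc = 2 * 0.94342208
U = 1.8868

1.8868


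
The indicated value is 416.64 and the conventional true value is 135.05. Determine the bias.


Systematic error = measured - true
= 416.64 - 135.05
= 281.5900

281.5900


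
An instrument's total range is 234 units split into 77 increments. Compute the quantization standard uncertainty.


resolution = range / divisions
resolution = 234 / 77 = 3.038961
u_res = resolution / (2*sqrt(3))
u_res = 3.038961 / 3.4641016
u_res = 0.8773

0.8773


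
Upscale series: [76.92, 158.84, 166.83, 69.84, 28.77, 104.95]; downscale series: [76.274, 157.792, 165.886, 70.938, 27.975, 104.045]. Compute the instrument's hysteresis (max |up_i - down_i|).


|76.92 - 76.274| = 0.6460
|158.84 - 157.792| = 1.0480
|166.83 - 165.886| = 0.9440
|69.84 - 70.938| = 1.0980
|28.77 - 27.975| = 0.7950
|104.95 - 104.045| = 0.9050
hysteresis = max(diffs) = 1.0980

1.0980


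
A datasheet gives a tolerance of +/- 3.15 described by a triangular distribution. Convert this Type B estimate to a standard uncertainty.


u_B = half_width / sqrt(6)
u_B = 3.15 / 2.4494897
u_B = 1.2860

1.2860


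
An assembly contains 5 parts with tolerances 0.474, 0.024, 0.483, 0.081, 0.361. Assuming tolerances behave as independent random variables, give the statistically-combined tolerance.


RSS = sqrt(0.474^2 + 0.024^2 + 0.483^2 + 0.081^2 + 0.361^2)
= sqrt(0.595423)
= 0.7716

0.7716


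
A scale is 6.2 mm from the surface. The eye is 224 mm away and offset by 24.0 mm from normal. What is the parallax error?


error = h * offset / d
= 6.2 * 24.0 / 224
= 0.6643

0.6643


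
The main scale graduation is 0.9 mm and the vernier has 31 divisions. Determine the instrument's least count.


LC = MSD / n_div
= 0.9 / 31
= 0.0290

0.0290


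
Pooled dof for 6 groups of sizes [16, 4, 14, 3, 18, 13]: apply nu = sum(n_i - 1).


nu = sum_i (n_i - 1)
nu = ((16 - 1) + (4 - 1) + (14 - 1) + (3 - 1) + (18 - 1) + (13 - 1))
nu = 15 + 3 + 13 + 2 + 17 + 12
nu = 62

62


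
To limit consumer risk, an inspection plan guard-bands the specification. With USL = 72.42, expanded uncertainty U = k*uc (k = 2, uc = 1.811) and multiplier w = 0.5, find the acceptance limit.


U = k * uc = 2 * 1.811 = 3.622
guard band g = w * U = 0.5 * 3.622 = 1.811
AL = USL - g = 72.42 - 1.811
AL = 70.6090

70.6090


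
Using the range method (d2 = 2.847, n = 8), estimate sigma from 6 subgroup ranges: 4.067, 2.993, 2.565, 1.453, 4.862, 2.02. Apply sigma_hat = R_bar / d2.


R_bar = (4.067 + 2.993 + 2.565 + 1.453 + 4.862 + 2.02) / 6
R_bar = 17.96 / 6 = 2.9933333
sigma_hat = R_bar / d2 = 2.9933333 / 2.847 = 1.0514

1.0514


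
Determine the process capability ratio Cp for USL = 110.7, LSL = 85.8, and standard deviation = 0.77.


Cp = (USL - LSL) / (6 * sigma)
= (110.7 - 85.8) / (6 * 0.77)
= 24.9000 / 4.6200
= 5.3896

5.3896


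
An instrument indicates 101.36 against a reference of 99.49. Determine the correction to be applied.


Correction = standard - reading
= 99.49 - 101.36
= -1.8700

-1.8700


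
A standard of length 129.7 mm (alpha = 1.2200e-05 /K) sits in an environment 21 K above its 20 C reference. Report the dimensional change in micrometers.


dL = L * alpha * dT
= 129.7 * 1.2200e-05 * 21
= 0.0332291 mm
dL_um = 0.0332291 * 1000 = 33.2291 um

33.2291


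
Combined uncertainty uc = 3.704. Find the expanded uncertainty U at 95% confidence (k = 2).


U = k * uc
U = 2 * 3.704
U = 7.4080

7.4080


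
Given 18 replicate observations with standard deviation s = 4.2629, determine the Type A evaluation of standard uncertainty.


u_A = s / sqrt(n)
u_A = 4.2629 / sqrt(18)
u_A = 4.2629 / 4.2426407
u_A = 1.0048

1.0048


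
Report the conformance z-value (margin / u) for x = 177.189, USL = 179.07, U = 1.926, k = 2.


u = U / k = 1.926 / 2 = 0.963
margin = |USL - x| = |179.07 - 177.189| = 1.881
z = margin / u = 1.881 / 0.963
z = 1.9533

1.9533


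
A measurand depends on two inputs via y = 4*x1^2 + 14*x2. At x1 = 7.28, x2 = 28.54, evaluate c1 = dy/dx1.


y = 4*x1^2 + 14*x2
dy/dx1 = 2*4*x1
Evaluate at x1 = 7.28: c1 = 8 * 7.28
c1 = 58.2400

58.2400


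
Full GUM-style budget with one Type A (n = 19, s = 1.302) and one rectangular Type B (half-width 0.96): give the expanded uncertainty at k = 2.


u_A = s / sqrt(n) = 1.302 / sqrt(19) = 0.29869929
u_B = half_width / sqrt(3) = 0.96 / sqrt(3) = 0.55425626
uc = sqrt(u_A^2 + u_B^2) = sqrt(0.29869929^2 + 0.55425626^2) = 0.62961994
U = k * uc = 2 * 0.62961994
U = 1.2592

1.2592


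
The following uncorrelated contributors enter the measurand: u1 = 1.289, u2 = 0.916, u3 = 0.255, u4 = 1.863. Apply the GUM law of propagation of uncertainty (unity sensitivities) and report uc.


uc = sqrt(1.289^2 + 0.916^2 + 0.255^2 + 1.863^2)
uc = sqrt(6.036371)
uc = 2.4569

2.4569


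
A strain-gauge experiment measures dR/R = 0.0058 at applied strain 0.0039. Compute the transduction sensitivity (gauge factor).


GF = (dR/R) / epsilon
= 0.0058 / 0.0039
= 1.4872

1.4872


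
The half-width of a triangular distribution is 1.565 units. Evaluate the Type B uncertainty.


u_B = half_width / sqrt(6)
u_B = 1.565 / 2.4494897
u_B = 0.6389

0.6389


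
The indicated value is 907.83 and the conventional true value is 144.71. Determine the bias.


Systematic error = measured - true
= 907.83 - 144.71
= 763.1200

763.1200


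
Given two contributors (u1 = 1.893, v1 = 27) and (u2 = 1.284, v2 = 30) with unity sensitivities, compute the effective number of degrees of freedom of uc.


uc = sqrt(u1^2 + u2^2) = sqrt(1.893^2 + 1.284^2) = 2.2873795
v_eff = uc^4 / (u1^4/v1 + u2^4/v2)
= 2.2873795^4 / (1.893^4/27 + 1.284^4/30)
= 27.374922 / 0.56619877
v_eff = 48.3486

48.3486


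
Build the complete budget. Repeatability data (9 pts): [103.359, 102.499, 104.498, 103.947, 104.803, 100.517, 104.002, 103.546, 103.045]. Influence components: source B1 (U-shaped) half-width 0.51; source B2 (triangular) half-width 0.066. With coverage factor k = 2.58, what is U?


mean = (103.359 + 102.499 + 104.498 + 103.947 + 104.803 + 100.517 + 104.002 + 103.546 + 103.045) / 9 = 103.3573333
s = sqrt(sum((x - mean)^2)/(n-1)) = 1.2792456
u_A = s / sqrt(n) = 1.2792456 / sqrt(9) = 0.4264152
u_B1 = 0.51 / sqrt(2) = 0.36062446
u_B2 = 0.066 / sqrt(6) = 0.026944387
uc = sqrt(0.4264152^2 + 0.36062446^2 + 0.026944387^2) = 0.55911173
U = k * uc = 2.58 * 0.55911173
U = 1.4425

1.4425


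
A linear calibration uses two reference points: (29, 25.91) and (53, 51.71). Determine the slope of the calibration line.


slope = (y2 - y1) / (x2 - x1)
= (51.71 - 25.91) / (53 - 29)
= 25.8000 / 24
= 1.0750

1.0750


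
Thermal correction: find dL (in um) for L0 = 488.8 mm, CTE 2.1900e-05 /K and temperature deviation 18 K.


dL = L * alpha * dT
= 488.8 * 2.1900e-05 * 18
= 0.1926850 mm
dL_um = 0.1926850 * 1000 = 192.6850 um

192.6850


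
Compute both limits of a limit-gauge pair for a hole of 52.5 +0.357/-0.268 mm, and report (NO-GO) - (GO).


GO = nominal - lower_tol (smallest hole = maximum material condition)
GO = 52.5 - 0.268 = 52.232
NO-GO = nominal + upper_tol (largest hole = least material condition)
NO-GO = 52.5 + 0.357 = 52.857
spread = NO-GO - GO = 52.857 - 52.232 = 0.6250

0.6250


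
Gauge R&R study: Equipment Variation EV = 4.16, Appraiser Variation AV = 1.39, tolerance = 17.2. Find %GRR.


GRR = sqrt(EV^2 + AV^2) = sqrt(4.16^2 + 1.39^2) = 4.3860803
%GRR = GRR / tol * 100 = 4.3860803 / 17.2 * 100
%GRR = 25.5005

25.5005


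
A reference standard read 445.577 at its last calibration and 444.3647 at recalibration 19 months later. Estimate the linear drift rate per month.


rate = (v2 - v1) / months
= (444.3647 - 445.577) / 19
= -1.2123 / 19
= -0.0638

-0.0638


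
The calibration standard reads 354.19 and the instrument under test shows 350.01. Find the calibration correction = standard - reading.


Correction = standard - reading
= 354.19 - 350.01
= 4.1800

4.1800


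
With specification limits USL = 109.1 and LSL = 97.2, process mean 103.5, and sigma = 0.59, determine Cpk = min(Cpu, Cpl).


Cpu = (USL - mean) / (3*sigma) = (109.1 - 103.5) / (3*0.59) = 3.1638
Cpl = (mean - LSL) / (3*sigma) = (103.5 - 97.2) / (3*0.59) = 3.5593
Cpk = min(Cpu, Cpl) = 3.1638

3.1638


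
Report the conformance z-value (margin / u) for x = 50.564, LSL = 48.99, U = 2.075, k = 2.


u = U / k = 2.075 / 2 = 1.0375
margin = |LSL - x| = |48.99 - 50.564| = 1.574
z = margin / u = 1.574 / 1.0375
z = 1.5171

1.5171


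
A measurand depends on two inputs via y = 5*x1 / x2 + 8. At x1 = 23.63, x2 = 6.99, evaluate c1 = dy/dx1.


y = 5*x1 / x2 + 8
dy/dx1 = 5/x2
Evaluate at x2 = 6.99: c1 = 5 / 6.99
c1 = 0.7153

0.7153


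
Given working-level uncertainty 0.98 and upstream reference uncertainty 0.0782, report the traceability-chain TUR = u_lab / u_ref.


TUR = u_lab / u_ref
= 0.98 / 0.0782
= 12.5320

12.5320


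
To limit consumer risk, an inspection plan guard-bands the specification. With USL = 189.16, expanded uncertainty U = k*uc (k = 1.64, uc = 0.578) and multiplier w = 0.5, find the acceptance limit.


U = k * uc = 1.64 * 0.578 = 0.94792
guard band g = w * U = 0.5 * 0.94792 = 0.47396
AL = USL - g = 189.16 - 0.47396
AL = 188.6860

188.6860


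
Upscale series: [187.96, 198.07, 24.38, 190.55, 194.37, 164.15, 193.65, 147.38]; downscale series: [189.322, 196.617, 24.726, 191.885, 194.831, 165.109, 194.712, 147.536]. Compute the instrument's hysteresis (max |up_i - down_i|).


|187.96 - 189.322| = 1.3620
|198.07 - 196.617| = 1.4530
|24.38 - 24.726| = 0.3460
|190.55 - 191.885| = 1.3350
|194.37 - 194.831| = 0.4610
|164.15 - 165.109| = 0.9590
|193.65 - 194.712| = 1.0620
|147.38 - 147.536| = 0.1560
hysteresis = max(diffs) = 1.4530

1.4530


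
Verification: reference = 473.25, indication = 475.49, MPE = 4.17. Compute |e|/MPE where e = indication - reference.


e = indication - reference = 475.49 - 473.25 = 2.2400
|e| = 2.2400
ratio = |e| / MPE = 2.2400 / 4.17
ratio = 0.5372

0.5372


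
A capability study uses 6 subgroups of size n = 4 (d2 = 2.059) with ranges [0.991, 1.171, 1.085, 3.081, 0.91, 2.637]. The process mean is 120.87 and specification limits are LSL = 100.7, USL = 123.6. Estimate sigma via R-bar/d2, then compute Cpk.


R_bar = (0.991 + 1.171 + 1.085 + 3.081 + 0.91 + 2.637) / 6 = 1.6458333
sigma = R_bar / d2 = 1.6458333 / 2.059 = 0.79933623
Cp = (USL - LSL)/(6*sigma) = (123.6 - 100.7)/(6*0.79933623) = 4.7748
Cpu = (123.6 - 120.87)/(3*0.79933623) = 1.1384
Cpl = (120.87 - 100.7)/(3*0.79933623) = 8.4111
Cpk = min(Cpu, Cpl) = 1.1384

1.1384


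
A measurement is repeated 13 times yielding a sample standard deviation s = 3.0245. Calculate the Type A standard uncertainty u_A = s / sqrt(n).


u_A = s / sqrt(n)
u_A = 3.0245 / sqrt(13)
u_A = 3.0245 / 3.6055513
u_A = 0.8388

0.8388


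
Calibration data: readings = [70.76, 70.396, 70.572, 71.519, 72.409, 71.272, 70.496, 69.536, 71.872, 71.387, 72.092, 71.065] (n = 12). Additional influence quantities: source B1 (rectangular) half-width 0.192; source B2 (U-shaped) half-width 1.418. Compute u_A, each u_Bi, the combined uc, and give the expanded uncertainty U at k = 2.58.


mean = (70.76 + 70.396 + 70.572 + 71.519 + 72.409 + 71.272 + 70.496 + 69.536 + 71.872 + 71.387 + 72.092 + 71.065) / 12 = 71.11466667
s = sqrt(sum((x - mean)^2)/(n-1)) = 0.81355553
u_A = s / sqrt(n) = 0.81355553 / sqrt(12) = 0.23485325
u_B1 = 0.192 / sqrt(3) = 0.11085125
u_B2 = 1.418 / sqrt(2) = 1.0026774
uc = sqrt(0.23485325^2 + 0.11085125^2 + 1.0026774^2) = 1.0357635
U = k * uc = 2.58 * 1.0357635
U = 2.6723

2.6723


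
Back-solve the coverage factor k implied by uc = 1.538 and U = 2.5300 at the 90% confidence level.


k = U / uc
k = 2.5300 / 1.538
k = 1.645

1.645


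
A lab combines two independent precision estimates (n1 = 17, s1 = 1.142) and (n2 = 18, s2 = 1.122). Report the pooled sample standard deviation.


s_p = sqrt(((n1-1)*s1^2 + (n2-1)*s2^2) / (n1+n2-2))
numerator = (17-1)*1.142^2 + (18-1)*1.122^2 = 20.866624 + 21.401028 = 42.267652
denominator = 17 + 18 - 2 = 33
s_p^2 = 42.267652 / 33 = 1.2808379
s_p = sqrt(1.2808379) = 1.1317

1.1317


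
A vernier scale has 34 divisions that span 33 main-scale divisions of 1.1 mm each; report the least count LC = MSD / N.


LC = MSD / n_div
= 1.1 / 34
= 0.0324

0.0324


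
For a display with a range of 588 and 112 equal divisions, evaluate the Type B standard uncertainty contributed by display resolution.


resolution = range / divisions
resolution = 588 / 112 = 5.25
u_res = resolution / (2*sqrt(3))
u_res = 5.25 / 3.4641016
u_res = 1.5155

1.5155


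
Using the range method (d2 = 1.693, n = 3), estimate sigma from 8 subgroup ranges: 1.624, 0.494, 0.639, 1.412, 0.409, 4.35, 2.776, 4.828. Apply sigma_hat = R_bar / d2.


R_bar = (1.624 + 0.494 + 0.639 + 1.412 + 0.409 + 4.35 + 2.776 + 4.828) / 8
R_bar = 16.532 / 8 = 2.0665
sigma_hat = R_bar / d2 = 2.0665 / 1.693 = 1.2206

1.2206


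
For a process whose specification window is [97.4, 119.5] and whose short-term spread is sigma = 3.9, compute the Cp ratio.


Cp = (USL - LSL) / (6 * sigma)
= (119.5 - 97.4) / (6 * 3.9)
= 22.1000 / 23.4000
= 0.9444

0.9444


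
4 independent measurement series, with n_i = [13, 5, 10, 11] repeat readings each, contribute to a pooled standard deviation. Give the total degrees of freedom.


nu = sum_i (n_i - 1)
nu = ((13 - 1) + (5 - 1) + (10 - 1) + (11 - 1))
nu = 12 + 4 + 9 + 10
nu = 35

35


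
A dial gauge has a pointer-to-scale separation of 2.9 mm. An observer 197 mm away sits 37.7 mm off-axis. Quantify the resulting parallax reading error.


error = h * offset / d
= 2.9 * 37.7 / 197
= 0.5550

0.5550


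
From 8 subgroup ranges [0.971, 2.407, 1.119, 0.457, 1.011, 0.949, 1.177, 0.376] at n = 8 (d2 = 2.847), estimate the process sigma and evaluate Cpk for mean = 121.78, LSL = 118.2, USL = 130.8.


R_bar = (0.971 + 2.407 + 1.119 + 0.457 + 1.011 + 0.949 + 1.177 + 0.376) / 8 = 1.058375
sigma = R_bar / d2 = 1.058375 / 2.847 = 0.37175097
Cp = (USL - LSL)/(6*sigma) = (130.8 - 118.2)/(6*0.37175097) = 5.6489
Cpu = (130.8 - 121.78)/(3*0.37175097) = 8.0879
Cpl = (121.78 - 118.2)/(3*0.37175097) = 3.2100
Cpk = min(Cpu, Cpl) = 3.2100

3.2100


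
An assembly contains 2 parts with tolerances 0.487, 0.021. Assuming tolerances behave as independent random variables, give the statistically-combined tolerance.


RSS = sqrt(0.487^2 + 0.021^2)
= sqrt(0.23761)
= 0.4875

0.4875


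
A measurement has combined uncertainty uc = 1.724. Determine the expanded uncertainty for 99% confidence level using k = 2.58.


U = k * uc
U = 2.58 * 1.724
U = 4.4479

4.4479


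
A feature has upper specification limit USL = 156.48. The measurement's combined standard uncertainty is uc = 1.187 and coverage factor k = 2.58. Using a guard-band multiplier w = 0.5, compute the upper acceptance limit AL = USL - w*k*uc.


U = k * uc = 2.58 * 1.187 = 3.06246
guard band g = w * U = 0.5 * 3.06246 = 1.53123
AL = USL - g = 156.48 - 1.53123
AL = 154.9488

154.9488


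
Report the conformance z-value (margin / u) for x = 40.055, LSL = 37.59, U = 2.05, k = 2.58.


u = U / k = 2.05 / 2.58 = 0.79457364
margin = |LSL - x| = |37.59 - 40.055| = 2.465
z = margin / u = 2.465 / 0.79457364
z = 3.1023

3.1023


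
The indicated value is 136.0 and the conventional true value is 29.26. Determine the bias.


Systematic error = measured - true
= 136.0 - 29.26
= 106.7400

106.7400


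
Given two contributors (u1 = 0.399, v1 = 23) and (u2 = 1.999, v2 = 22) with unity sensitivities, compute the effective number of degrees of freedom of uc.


uc = sqrt(u1^2 + u2^2) = sqrt(0.399^2 + 1.999^2) = 2.0384313
v_eff = uc^4 / (u1^4/v1 + u2^4/v2)
= 2.0384313^4 / (0.399^4/23 + 1.999^4/22)
= 17.265705 / 0.72692123
v_eff = 23.7518

23.7518


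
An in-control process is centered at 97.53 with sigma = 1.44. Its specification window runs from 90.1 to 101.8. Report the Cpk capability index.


Cpu = (USL - mean) / (3*sigma) = (101.8 - 97.53) / (3*1.44) = 0.9884
Cpl = (mean - LSL) / (3*sigma) = (97.53 - 90.1) / (3*1.44) = 1.7199
Cpk = min(Cpu, Cpl) = 0.9884

0.9884


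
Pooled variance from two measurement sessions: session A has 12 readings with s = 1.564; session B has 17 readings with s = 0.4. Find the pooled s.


s_p = sqrt(((n1-1)*s1^2 + (n2-1)*s2^2) / (n1+n2-2))
numerator = (12-1)*1.564^2 + (17-1)*0.4^2 = 26.907056 + 2.56 = 29.467056
denominator = 12 + 17 - 2 = 27
s_p^2 = 29.467056 / 27 = 1.0913724
s_p = sqrt(1.0913724) = 1.0447

1.0447


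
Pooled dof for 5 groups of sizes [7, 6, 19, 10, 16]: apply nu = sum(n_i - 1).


nu = sum_i (n_i - 1)
nu = ((7 - 1) + (6 - 1) + (19 - 1) + (10 - 1) + (16 - 1))
nu = 6 + 5 + 18 + 9 + 15
nu = 53

53


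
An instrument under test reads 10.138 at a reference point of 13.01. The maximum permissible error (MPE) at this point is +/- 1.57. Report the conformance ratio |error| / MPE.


e = indication - reference = 10.138 - 13.01 = -2.8720
|e| = 2.8720
ratio = |e| / MPE = 2.8720 / 1.57
ratio = 1.8293

1.8293


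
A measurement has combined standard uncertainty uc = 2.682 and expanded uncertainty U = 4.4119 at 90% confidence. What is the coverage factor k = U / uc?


k = U / uc
k = 4.4119 / 2.682
k = 1.645

1.645


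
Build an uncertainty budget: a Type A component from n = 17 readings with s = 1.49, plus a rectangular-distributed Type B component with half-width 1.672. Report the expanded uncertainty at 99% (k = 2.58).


u_A = s / sqrt(n) = 1.49 / sqrt(17) = 0.36137808
u_B = half_width / sqrt(3) = 1.672 / sqrt(3) = 0.96532965
uc = sqrt(u_A^2 + u_B^2) = sqrt(0.36137808^2 + 0.96532965^2) = 1.0307548
U = k * uc = 2.58 * 1.0307548
U = 2.6593

2.6593


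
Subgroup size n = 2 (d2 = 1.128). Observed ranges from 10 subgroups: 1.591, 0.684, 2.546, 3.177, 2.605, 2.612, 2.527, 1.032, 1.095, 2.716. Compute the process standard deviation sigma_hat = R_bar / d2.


R_bar = (1.591 + 0.684 + 2.546 + 3.177 + 2.605 + 2.612 + 2.527 + 1.032 + 1.095 + 2.716) / 10
R_bar = 20.585 / 10 = 2.0585
sigma_hat = R_bar / d2 = 2.0585 / 1.128 = 1.8249

1.8249


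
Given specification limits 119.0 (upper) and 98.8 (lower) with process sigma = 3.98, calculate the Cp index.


Cp = (USL - LSL) / (6 * sigma)
= (119.0 - 98.8) / (6 * 3.98)
= 20.2000 / 23.8800
= 0.8459

0.8459


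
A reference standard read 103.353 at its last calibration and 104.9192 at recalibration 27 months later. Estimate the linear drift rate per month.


rate = (v2 - v1) / months
= (104.9192 - 103.353) / 27
= 1.5662 / 27
= 0.0580

0.0580


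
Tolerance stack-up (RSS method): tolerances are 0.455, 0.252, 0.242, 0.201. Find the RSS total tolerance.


RSS = sqrt(0.455^2 + 0.252^2 + 0.242^2 + 0.201^2)
= sqrt(0.369494)
= 0.6079

0.6079


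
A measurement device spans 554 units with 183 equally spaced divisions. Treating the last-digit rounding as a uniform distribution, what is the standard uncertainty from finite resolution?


resolution = range / divisions
resolution = 554 / 183 = 3.0273224
u_res = resolution / (2*sqrt(3))
u_res = 3.0273224 / 3.4641016
u_res = 0.8739

0.8739


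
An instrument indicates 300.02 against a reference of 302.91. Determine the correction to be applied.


Correction = standard - reading
= 302.91 - 300.02
= 2.8900

2.8900


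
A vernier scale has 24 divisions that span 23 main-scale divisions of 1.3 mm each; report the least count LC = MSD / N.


LC = MSD / n_div
= 1.3 / 24
= 0.0542

0.0542


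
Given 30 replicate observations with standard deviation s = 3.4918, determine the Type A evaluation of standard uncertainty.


u_A = s / sqrt(n)
u_A = 3.4918 / sqrt(30)
u_A = 3.4918 / 5.4772256
u_A = 0.6375

0.6375


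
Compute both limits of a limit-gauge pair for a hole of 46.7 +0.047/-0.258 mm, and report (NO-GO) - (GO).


GO = nominal - lower_tol (smallest hole = maximum material condition)
GO = 46.7 - 0.258 = 46.442
NO-GO = nominal + upper_tol (largest hole = least material condition)
NO-GO = 46.7 + 0.047 = 46.747
spread = NO-GO - GO = 46.747 - 46.442 = 0.3050

0.3050


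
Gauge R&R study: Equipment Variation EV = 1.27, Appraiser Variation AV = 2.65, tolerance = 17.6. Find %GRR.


GRR = sqrt(EV^2 + AV^2) = sqrt(1.27^2 + 2.65^2) = 2.9386051
%GRR = GRR / tol * 100 = 2.9386051 / 17.6 * 100
%GRR = 16.6966

16.6966


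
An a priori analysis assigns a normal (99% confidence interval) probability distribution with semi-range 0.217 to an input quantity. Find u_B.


u_B = half_width / 2.576
u_B = 0.217 / 2.576
u_B = 0.0842

0.0842


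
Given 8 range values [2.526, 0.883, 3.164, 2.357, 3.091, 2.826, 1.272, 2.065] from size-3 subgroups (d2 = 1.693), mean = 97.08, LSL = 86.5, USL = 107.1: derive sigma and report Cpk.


R_bar = (2.526 + 0.883 + 3.164 + 2.357 + 3.091 + 2.826 + 1.272 + 2.065) / 8 = 2.273
sigma = R_bar / d2 = 2.273 / 1.693 = 1.3425871
Cp = (USL - LSL)/(6*sigma) = (107.1 - 86.5)/(6*1.3425871) = 2.5573
Cpu = (107.1 - 97.08)/(3*1.3425871) = 2.4877
Cpl = (97.08 - 86.5)/(3*1.3425871) = 2.6268
Cpk = min(Cpu, Cpl) = 2.4877

2.4877


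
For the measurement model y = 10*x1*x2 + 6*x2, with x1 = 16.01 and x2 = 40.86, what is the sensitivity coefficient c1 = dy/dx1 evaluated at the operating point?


y = 10*x1*x2 + 6*x2
dy/dx1 = 10*x2
Evaluate at x2 = 40.86: c1 = 10 * 40.86
c1 = 408.6000

408.6000


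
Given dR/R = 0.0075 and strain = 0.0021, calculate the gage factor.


GF = (dR/R) / epsilon
= 0.0075 / 0.0021
= 3.5714

3.5714


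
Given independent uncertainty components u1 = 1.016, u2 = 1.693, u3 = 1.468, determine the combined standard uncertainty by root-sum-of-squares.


uc = sqrt(1.016^2 + 1.693^2 + 1.468^2)
uc = sqrt(6.053529)
uc = 2.4604

2.4604


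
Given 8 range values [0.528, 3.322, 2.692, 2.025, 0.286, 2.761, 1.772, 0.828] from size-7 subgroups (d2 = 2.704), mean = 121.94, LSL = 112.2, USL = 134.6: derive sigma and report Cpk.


R_bar = (0.528 + 3.322 + 2.692 + 2.025 + 0.286 + 2.761 + 1.772 + 0.828) / 8 = 1.77675
sigma = R_bar / d2 = 1.77675 / 2.704 = 0.6570821
Cp = (USL - LSL)/(6*sigma) = (134.6 - 112.2)/(6*0.6570821) = 5.6817
Cpu = (134.6 - 121.94)/(3*0.6570821) = 6.4223
Cpl = (121.94 - 112.2)/(3*0.6570821) = 4.9410
Cpk = min(Cpu, Cpl) = 4.9410

4.9410


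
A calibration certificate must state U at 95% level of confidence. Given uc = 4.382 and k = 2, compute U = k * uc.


U = k * uc
U = 2 * 4.382
U = 8.7640

8.7640


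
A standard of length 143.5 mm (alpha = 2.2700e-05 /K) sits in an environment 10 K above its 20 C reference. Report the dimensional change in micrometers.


dL = L * alpha * dT
= 143.5 * 2.2700e-05 * 10
= 0.0325745 mm
dL_um = 0.0325745 * 1000 = 32.5745 um

32.5745


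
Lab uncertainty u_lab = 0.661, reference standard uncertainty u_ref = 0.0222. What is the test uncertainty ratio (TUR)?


TUR = u_lab / u_ref
= 0.661 / 0.0222
= 29.7748

29.7748


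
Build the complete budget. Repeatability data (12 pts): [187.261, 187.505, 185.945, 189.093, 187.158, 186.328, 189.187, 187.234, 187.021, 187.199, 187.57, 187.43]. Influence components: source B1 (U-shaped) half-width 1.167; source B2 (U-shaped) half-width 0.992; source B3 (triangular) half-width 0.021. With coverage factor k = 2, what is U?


mean = (187.261 + 187.505 + 185.945 + 189.093 + 187.158 + 186.328 + 189.187 + 187.234 + 187.021 + 187.199 + 187.57 + 187.43) / 12 = 187.4109167
s = sqrt(sum((x - mean)^2)/(n-1)) = 0.93685668
u_A = s / sqrt(n) = 0.93685668 / sqrt(12) = 0.27044723
u_B1 = 1.167 / sqrt(2) = 0.82519361
u_B2 = 0.992 / sqrt(2) = 0.70144993
u_B3 = 0.021 / sqrt(6) = 0.0085732141
uc = sqrt(0.27044723^2 + 0.82519361^2 + 0.70144993^2 + 0.0085732141^2) = 1.1163296
U = k * uc = 2 * 1.1163296
U = 2.2327

2.2327


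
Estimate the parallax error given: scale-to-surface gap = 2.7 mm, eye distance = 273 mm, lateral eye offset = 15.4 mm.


error = h * offset / d
= 2.7 * 15.4 / 273
= 0.1523

0.1523


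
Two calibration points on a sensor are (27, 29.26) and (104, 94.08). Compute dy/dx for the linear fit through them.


slope = (y2 - y1) / (x2 - x1)
= (94.08 - 29.26) / (104 - 27)
= 64.8200 / 77
= 0.8418

0.8418


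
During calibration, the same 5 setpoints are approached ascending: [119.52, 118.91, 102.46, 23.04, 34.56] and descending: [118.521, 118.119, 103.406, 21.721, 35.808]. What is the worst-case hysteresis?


|119.52 - 118.521| = 0.9990
|118.91 - 118.119| = 0.7910
|102.46 - 103.406| = 0.9460
|23.04 - 21.721| = 1.3190
|34.56 - 35.808| = 1.2480
hysteresis = max(diffs) = 1.3190

1.3190


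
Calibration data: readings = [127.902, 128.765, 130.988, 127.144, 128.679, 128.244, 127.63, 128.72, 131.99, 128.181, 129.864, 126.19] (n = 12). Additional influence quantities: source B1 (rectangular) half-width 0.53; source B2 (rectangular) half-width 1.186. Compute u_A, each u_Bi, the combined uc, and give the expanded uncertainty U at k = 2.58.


mean = (127.902 + 128.765 + 130.988 + 127.144 + 128.679 + 128.244 + 127.63 + 128.72 + 131.99 + 128.181 + 129.864 + 126.19) / 12 = 128.6914167
s = sqrt(sum((x - mean)^2)/(n-1)) = 1.6067573
u_A = s / sqrt(n) = 1.6067573 / sqrt(12) = 0.46383088
u_B1 = 0.53 / sqrt(3) = 0.30599564
u_B2 = 1.186 / sqrt(3) = 0.68473742
uc = sqrt(0.46383088^2 + 0.30599564^2 + 0.68473742^2) = 0.88183771
U = k * uc = 2.58 * 0.88183771
U = 2.2751

2.2751


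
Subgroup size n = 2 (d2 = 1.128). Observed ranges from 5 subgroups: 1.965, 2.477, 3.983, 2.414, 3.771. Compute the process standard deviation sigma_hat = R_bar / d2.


R_bar = (1.965 + 2.477 + 3.983 + 2.414 + 3.771) / 5
R_bar = 14.61 / 5 = 2.922
sigma_hat = R_bar / d2 = 2.922 / 1.128 = 2.5904

2.5904


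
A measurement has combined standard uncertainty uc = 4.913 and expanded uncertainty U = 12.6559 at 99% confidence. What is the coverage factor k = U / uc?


k = U / uc
k = 12.6559 / 4.913
k = 2.576

2.576


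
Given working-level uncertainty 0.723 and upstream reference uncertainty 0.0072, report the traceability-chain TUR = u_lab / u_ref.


TUR = u_lab / u_ref
= 0.723 / 0.0072
= 100.4167

100.4167


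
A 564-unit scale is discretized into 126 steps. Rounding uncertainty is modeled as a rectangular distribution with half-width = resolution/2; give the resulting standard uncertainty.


resolution = range / divisions
resolution = 564 / 126 = 4.4761905
u_res = resolution / (2*sqrt(3))
u_res = 4.4761905 / 3.4641016
u_res = 1.2922

1.2922


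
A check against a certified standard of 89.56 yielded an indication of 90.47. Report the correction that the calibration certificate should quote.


Correction = standard - reading
= 89.56 - 90.47
= -0.9100

-0.9100


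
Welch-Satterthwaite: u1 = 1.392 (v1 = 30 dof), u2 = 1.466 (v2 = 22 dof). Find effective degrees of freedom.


uc = sqrt(u1^2 + u2^2) = sqrt(1.392^2 + 1.466^2) = 2.0215885
v_eff = uc^4 / (u1^4/v1 + u2^4/v2)
= 2.0215885^4 / (1.392^4/30 + 1.466^4/22)
= 16.702098 / 0.3351001
v_eff = 49.8421

49.8421


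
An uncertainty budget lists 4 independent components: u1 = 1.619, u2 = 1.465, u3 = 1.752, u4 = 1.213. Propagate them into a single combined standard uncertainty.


uc = sqrt(1.619^2 + 1.465^2 + 1.752^2 + 1.213^2)
uc = sqrt(9.308259)
uc = 3.0509

3.0509


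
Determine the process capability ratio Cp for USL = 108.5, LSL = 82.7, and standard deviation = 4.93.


Cp = (USL - LSL) / (6 * sigma)
= (108.5 - 82.7) / (6 * 4.93)
= 25.8000 / 29.5800
= 0.8722

0.8722


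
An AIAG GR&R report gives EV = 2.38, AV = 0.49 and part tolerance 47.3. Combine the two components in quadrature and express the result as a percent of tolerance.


GRR = sqrt(EV^2 + AV^2) = sqrt(2.38^2 + 0.49^2) = 2.4299177
%GRR = GRR / tol * 100 = 2.4299177 / 47.3 * 100
%GRR = 5.1372

5.1372


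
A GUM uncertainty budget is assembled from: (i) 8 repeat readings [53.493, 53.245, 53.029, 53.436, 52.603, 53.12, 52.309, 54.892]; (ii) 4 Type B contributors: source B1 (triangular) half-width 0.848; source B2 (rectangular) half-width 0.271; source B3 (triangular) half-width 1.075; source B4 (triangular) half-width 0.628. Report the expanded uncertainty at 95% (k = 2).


mean = (53.493 + 53.245 + 53.029 + 53.436 + 52.603 + 53.12 + 52.309 + 54.892) / 8 = 53.265875
s = sqrt(sum((x - mean)^2)/(n-1)) = 0.77068141
u_A = s / sqrt(n) = 0.77068141 / sqrt(8) = 0.27247703
u_B1 = 0.848 / sqrt(6) = 0.34619455
u_B2 = 0.271 / sqrt(3) = 0.15646192
u_B3 = 1.075 / sqrt(6) = 0.43886691
u_B4 = 0.628 / sqrt(6) = 0.25637993
uc = sqrt(0.27247703^2 + 0.34619455^2 + 0.15646192^2 + 0.43886691^2 + 0.25637993^2) = 0.69058639
U = k * uc = 2 * 0.69058639
U = 1.3812

1.3812


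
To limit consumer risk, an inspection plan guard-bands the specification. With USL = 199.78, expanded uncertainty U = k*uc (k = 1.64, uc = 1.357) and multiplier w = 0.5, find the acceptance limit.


U = k * uc = 1.64 * 1.357 = 2.22548
guard band g = w * U = 0.5 * 2.22548 = 1.11274
AL = USL - g = 199.78 - 1.11274
AL = 198.6673

198.6673


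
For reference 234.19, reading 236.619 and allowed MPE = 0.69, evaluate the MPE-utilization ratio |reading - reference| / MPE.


e = indication - reference = 236.619 - 234.19 = 2.4290
|e| = 2.4290
ratio = |e| / MPE = 2.4290 / 0.69
ratio = 3.5203

3.5203


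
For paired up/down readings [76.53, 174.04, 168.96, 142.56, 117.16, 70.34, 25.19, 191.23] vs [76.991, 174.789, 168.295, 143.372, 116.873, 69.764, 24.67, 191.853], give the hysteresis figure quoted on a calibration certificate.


|76.53 - 76.991| = 0.4610
|174.04 - 174.789| = 0.7490
|168.96 - 168.295| = 0.6650
|142.56 - 143.372| = 0.8120
|117.16 - 116.873| = 0.2870
|70.34 - 69.764| = 0.5760
|25.19 - 24.67| = 0.5200
|191.23 - 191.853| = 0.6230
hysteresis = max(diffs) = 0.8120

0.8120


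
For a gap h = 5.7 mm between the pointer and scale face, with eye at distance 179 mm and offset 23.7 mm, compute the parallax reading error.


error = h * offset / d
= 5.7 * 23.7 / 179
= 0.7547

0.7547


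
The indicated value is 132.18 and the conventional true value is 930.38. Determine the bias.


Systematic error = measured - true
= 132.18 - 930.38
= -798.2000

-798.2000


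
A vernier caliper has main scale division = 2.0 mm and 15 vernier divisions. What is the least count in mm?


LC = MSD / n_div
= 2.0 / 15
= 0.1333

0.1333


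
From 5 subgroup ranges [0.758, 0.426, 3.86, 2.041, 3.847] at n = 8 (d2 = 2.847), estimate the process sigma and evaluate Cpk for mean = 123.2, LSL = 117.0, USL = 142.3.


R_bar = (0.758 + 0.426 + 3.86 + 2.041 + 3.847) / 5 = 2.1864
sigma = R_bar / d2 = 2.1864 / 2.847 = 0.76796628
Cp = (USL - LSL)/(6*sigma) = (142.3 - 117.0)/(6*0.76796628) = 5.4907
Cpu = (142.3 - 123.2)/(3*0.76796628) = 8.2903
Cpl = (123.2 - 117.0)/(3*0.76796628) = 2.6911
Cpk = min(Cpu, Cpl) = 2.6911

2.6911


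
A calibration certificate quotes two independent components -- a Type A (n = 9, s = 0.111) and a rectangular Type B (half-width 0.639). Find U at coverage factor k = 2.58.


u_A = s / sqrt(n) = 0.111 / sqrt(9) = 0.037
u_B = half_width / sqrt(3) = 0.639 / sqrt(3) = 0.36892682
uc = sqrt(u_A^2 + u_B^2) = sqrt(0.037^2 + 0.36892682^2) = 0.37077756
U = k * uc = 2.58 * 0.37077756
U = 0.9566

0.9566


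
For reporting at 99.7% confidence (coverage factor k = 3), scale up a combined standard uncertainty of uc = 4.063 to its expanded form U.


U = k * uc
U = 3 * 4.063
U = 12.1890

12.1890


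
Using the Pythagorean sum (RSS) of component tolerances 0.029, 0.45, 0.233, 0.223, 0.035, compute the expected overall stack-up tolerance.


RSS = sqrt(0.029^2 + 0.45^2 + 0.233^2 + 0.223^2 + 0.035^2)
= sqrt(0.308584)
= 0.5555

0.5555


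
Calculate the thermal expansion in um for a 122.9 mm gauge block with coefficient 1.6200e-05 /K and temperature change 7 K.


dL = L * alpha * dT
= 122.9 * 1.6200e-05 * 7
= 0.0139369 mm
dL_um = 0.0139369 * 1000 = 13.9369 um

13.9369


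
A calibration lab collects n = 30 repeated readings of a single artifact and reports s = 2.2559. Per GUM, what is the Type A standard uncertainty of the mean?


u_A = s / sqrt(n)
u_A = 2.2559 / sqrt(30)
u_A = 2.2559 / 5.4772256
u_A = 0.4119

0.4119


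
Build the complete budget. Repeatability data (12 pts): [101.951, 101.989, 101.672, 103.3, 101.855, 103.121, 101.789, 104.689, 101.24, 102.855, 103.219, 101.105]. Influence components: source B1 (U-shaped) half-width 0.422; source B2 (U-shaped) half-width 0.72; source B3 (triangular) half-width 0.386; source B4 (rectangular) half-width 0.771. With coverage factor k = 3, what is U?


mean = (101.951 + 101.989 + 101.672 + 103.3 + 101.855 + 103.121 + 101.789 + 104.689 + 101.24 + 102.855 + 103.219 + 101.105) / 12 = 102.39875
s = sqrt(sum((x - mean)^2)/(n-1)) = 1.0462316
u_A = s / sqrt(n) = 1.0462316 / sqrt(12) = 0.30202105
u_B1 = 0.422 / sqrt(2) = 0.29839906
u_B2 = 0.72 / sqrt(2) = 0.50911688
u_B3 = 0.386 / sqrt(6) = 0.15758384
u_B4 = 0.771 / sqrt(3) = 0.44513706
uc = sqrt(0.30202105^2 + 0.29839906^2 + 0.50911688^2 + 0.15758384^2 + 0.44513706^2) = 0.81390318
U = k * uc = 3 * 0.81390318
U = 2.4417

2.4417


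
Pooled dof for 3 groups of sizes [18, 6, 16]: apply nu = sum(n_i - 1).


nu = sum_i (n_i - 1)
nu = ((18 - 1) + (6 - 1) + (16 - 1))
nu = 17 + 5 + 15
nu = 37

37


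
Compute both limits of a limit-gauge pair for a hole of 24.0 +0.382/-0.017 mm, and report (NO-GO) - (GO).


GO = nominal - lower_tol (smallest hole = maximum material condition)
GO = 24.0 - 0.017 = 23.983
NO-GO = nominal + upper_tol (largest hole = least material condition)
NO-GO = 24.0 + 0.382 = 24.382
spread = NO-GO - GO = 24.382 - 23.983 = 0.3990

0.3990


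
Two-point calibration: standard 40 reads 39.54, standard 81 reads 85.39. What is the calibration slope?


slope = (y2 - y1) / (x2 - x1)
= (85.39 - 39.54) / (81 - 40)
= 45.8500 / 41
= 1.1183

1.1183
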